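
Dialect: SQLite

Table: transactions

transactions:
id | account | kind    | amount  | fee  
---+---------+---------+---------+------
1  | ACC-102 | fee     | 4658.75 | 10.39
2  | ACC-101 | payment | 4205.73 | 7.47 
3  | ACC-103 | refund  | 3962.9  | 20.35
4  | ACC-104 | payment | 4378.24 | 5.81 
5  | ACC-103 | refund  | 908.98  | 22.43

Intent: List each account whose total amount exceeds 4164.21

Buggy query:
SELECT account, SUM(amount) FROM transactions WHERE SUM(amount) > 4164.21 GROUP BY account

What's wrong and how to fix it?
Bug: WHERE runs before GROUP BY, so aggregates aren't available there

Fix: Move the aggregate condition to a HAVING clause

Corrected query:
SELECT account, SUM(amount) FROM transactions GROUP BY account HAVING SUM(amount) > 4164.21

Result:
account | SUM(amount)
--------+------------
ACC-101 | 4205.73    
ACC-102 | 4658.75    
ACC-103 | 4871.88    
ACC-104 | 4378.24    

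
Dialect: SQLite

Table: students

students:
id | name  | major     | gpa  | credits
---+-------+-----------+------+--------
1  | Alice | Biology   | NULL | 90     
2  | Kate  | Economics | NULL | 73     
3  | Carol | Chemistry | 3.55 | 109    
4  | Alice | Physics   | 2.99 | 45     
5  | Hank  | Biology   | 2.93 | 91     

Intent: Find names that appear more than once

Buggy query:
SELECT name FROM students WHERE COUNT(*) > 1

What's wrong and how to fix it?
Bug: WHERE can't reference COUNT(*); aggregates are computed after WHERE

Fix: Group first, then use HAVING for the count condition

Corrected query:
SELECT name FROM students GROUP BY name HAVING COUNT(*) > 1

Result:
name 
-----
Alice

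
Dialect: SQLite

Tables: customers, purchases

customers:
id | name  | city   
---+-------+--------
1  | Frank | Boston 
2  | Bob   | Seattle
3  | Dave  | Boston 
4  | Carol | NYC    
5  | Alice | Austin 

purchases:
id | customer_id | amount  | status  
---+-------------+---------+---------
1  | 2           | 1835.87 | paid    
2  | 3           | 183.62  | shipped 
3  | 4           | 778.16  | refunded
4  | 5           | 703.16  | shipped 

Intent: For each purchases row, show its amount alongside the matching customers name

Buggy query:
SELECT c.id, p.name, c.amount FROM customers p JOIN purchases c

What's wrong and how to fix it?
Bug: JOIN with no ON clause produces a cartesian product; every purchases row pairs with every customers row

Fix: Specify the join condition linking the foreign key to the parent id

Corrected query:
SELECT c.id, p.name, c.amount FROM customers p JOIN purchases c ON c.customer_id = p.id

Result:
id | name  | amount 
---+-------+--------
1  | Bob   | 1835.87
2  | Dave  | 183.62 
3  | Carol | 778.16 
4  | Alice | 703.16 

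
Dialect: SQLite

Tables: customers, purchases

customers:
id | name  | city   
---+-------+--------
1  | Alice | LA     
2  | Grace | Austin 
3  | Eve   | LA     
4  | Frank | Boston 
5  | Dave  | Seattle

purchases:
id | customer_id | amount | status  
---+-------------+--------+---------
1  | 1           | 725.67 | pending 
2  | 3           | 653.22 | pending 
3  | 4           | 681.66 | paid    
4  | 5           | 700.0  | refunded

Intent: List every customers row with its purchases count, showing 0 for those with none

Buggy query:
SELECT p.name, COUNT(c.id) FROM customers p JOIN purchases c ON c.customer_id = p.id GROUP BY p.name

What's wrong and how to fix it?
Bug: An inner join excludes parents with zero children

Fix: Use LEFT JOIN so parents without children still appear (COUNT(c.id) gives 0)

Corrected query:
SELECT p.name, COUNT(c.id) FROM customers p LEFT JOIN purchases c ON c.customer_id = p.id GROUP BY p.name

Result:
name  | COUNT(c.id)
------+------------
Alice | 1          
Dave  | 1          
Eve   | 1          
Frank | 1          
Grace | 0          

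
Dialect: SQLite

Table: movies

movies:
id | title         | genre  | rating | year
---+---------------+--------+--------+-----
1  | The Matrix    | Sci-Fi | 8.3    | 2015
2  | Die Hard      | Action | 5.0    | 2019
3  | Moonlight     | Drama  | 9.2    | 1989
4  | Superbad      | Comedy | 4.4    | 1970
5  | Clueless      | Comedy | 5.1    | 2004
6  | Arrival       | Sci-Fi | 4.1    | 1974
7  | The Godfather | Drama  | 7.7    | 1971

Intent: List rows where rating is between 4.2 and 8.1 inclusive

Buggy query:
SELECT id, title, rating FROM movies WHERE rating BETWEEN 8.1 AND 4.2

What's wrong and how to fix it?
Bug: The bounds are reversed; BETWEEN a AND b requires a <= b to match anything

Fix: Write BETWEEN 4.2 AND 8.1

Corrected query:
SELECT id, title, rating FROM movies WHERE rating BETWEEN 4.2 AND 8.1

Result:
id | title         | rating
---+---------------+-------
2  | Die Hard      | 5     
4  | Superbad      | 4.4   
5  | Clueless      | 5.1   
7  | The Godfather | 7.7   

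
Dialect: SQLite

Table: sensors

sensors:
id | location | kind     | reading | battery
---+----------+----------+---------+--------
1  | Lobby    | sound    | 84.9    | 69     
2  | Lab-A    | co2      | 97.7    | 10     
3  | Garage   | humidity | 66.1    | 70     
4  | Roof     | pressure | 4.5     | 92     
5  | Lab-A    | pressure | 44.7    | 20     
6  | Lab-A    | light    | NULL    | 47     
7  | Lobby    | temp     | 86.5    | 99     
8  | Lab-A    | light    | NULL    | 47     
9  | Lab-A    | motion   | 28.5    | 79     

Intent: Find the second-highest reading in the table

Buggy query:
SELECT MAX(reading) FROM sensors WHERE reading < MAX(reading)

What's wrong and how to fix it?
Bug: The inner MAX is an aggregate inside WHERE, which is not allowed

Fix: Compute the overall MAX in a subquery, then take MAX of rows below it

Corrected query:
SELECT MAX(reading) FROM sensors WHERE reading < (SELECT MAX(reading) FROM sensors)

Result:
MAX(reading)
------------
86.5        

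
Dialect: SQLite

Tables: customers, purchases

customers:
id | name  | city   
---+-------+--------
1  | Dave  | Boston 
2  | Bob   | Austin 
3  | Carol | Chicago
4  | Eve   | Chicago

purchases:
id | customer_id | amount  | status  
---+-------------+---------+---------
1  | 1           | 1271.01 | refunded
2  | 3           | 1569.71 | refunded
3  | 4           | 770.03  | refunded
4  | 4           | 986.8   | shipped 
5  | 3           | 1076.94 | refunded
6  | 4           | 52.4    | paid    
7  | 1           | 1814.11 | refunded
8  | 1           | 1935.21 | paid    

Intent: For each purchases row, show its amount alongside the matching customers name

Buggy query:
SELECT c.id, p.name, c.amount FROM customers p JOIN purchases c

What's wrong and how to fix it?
Bug: JOIN with no ON clause produces a cartesian product; every purchases row pairs with every customers row

Fix: Specify the join condition linking the foreign key to the parent id

Corrected query:
SELECT c.id, p.name, c.amount FROM customers p JOIN purchases c ON c.customer_id = p.id

Result:
id | name  | amount 
---+-------+--------
1  | Dave  | 1271.01
2  | Carol | 1569.71
3  | Eve   | 770.03 
4  | Eve   | 986.8  
5  | Carol | 1076.94
6  | Eve   | 52.4   
7  | Dave  | 1814.11
8  | Dave  | 1935.21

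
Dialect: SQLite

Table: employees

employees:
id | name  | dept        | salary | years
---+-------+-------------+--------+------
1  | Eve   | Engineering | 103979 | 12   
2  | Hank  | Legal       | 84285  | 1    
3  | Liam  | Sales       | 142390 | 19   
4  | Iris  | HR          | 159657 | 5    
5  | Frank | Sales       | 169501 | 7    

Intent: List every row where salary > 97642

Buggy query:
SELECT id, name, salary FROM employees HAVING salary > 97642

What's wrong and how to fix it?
Bug: This is a non-aggregate query (no GROUP BY, no aggregates), so in SQLite the HAVING clause is invalid here; a row-level condition belongs in WHERE

Fix: Use WHERE for row-level filtering

Corrected query:
SELECT id, name, salary FROM employees WHERE salary > 97642

Result:
id | name  | salary
---+-------+-------
1  | Eve   | 103979
3  | Liam  | 142390
4  | Iris  | 159657
5  | Frank | 169501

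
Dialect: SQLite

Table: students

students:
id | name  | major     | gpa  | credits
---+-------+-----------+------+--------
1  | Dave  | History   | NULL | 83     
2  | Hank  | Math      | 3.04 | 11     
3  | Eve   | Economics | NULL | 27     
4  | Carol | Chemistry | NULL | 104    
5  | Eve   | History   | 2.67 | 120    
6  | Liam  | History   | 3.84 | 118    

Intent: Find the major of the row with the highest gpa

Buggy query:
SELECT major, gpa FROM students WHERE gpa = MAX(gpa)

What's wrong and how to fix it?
Bug: WHERE is evaluated per row; an aggregate over the whole table isn't defined there

Fix: Use a subquery: WHERE gpa = (SELECT MAX(gpa) FROM students)

Corrected query:
SELECT major, gpa FROM students WHERE gpa = (SELECT MAX(gpa) FROM students)

Result:
major   | gpa 
--------+-----
History | 3.84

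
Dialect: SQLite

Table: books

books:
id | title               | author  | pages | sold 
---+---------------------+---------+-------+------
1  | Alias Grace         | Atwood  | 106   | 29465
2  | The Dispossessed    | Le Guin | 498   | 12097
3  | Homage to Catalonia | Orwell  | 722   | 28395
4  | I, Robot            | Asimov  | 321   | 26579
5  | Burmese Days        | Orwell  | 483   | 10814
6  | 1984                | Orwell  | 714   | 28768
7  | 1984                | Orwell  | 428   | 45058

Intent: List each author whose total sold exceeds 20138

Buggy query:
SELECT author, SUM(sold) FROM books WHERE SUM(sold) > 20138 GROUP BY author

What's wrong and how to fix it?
Bug: Aggregate functions cannot appear in a WHERE clause

Fix: Use HAVING (which filters groups after aggregation) instead of WHERE

Corrected query:
SELECT author, SUM(sold) FROM books GROUP BY author HAVING SUM(sold) > 20138

Result:
author | SUM(sold)
-------+----------
Asimov | 26579    
Atwood | 29465    
Orwell | 113035   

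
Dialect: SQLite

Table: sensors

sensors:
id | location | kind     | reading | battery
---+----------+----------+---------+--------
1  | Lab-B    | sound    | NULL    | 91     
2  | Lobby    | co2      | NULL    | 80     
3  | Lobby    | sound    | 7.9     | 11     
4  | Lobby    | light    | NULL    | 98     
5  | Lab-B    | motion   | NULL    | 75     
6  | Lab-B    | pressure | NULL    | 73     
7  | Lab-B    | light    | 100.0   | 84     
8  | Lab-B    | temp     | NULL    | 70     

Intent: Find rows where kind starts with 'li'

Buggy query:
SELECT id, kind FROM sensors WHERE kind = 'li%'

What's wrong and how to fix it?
Bug: Wildcards only work with LIKE; '=' treats '%' as a literal character

Fix: Use LIKE for wildcard pattern matching

Corrected query:
SELECT id, kind FROM sensors WHERE kind LIKE 'li%'

Result:
id | kind 
---+------
4  | light
7  | light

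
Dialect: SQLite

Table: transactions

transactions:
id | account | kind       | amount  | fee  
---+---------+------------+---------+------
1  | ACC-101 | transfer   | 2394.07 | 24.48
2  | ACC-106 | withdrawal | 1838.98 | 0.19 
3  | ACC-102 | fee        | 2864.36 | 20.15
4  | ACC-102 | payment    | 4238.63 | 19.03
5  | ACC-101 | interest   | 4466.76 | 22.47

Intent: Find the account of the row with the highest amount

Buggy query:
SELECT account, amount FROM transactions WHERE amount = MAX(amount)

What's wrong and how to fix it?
Bug: WHERE is evaluated per row; an aggregate over the whole table isn't defined there

Fix: Use a subquery: WHERE amount = (SELECT MAX(amount) FROM transactions)

Corrected query:
SELECT account, amount FROM transactions WHERE amount = (SELECT MAX(amount) FROM transactions)

Result:
account | amount 
--------+--------
ACC-101 | 4466.76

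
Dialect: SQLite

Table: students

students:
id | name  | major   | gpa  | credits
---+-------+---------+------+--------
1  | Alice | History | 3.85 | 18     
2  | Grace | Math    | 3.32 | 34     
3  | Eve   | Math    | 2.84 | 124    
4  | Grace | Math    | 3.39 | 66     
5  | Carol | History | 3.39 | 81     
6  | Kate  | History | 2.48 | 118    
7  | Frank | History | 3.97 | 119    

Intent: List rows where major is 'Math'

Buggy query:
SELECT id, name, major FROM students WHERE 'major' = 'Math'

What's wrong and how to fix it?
Bug: Single quotes denote string literals in SQL; the column name is being compared as a constant string

Fix: Reference the column as major without single quotes

Corrected query:
SELECT id, name, major FROM students WHERE major = 'Math'

Result:
id | name  | major
---+-------+------
2  | Grace | Math 
3  | Eve   | Math 
4  | Grace | Math 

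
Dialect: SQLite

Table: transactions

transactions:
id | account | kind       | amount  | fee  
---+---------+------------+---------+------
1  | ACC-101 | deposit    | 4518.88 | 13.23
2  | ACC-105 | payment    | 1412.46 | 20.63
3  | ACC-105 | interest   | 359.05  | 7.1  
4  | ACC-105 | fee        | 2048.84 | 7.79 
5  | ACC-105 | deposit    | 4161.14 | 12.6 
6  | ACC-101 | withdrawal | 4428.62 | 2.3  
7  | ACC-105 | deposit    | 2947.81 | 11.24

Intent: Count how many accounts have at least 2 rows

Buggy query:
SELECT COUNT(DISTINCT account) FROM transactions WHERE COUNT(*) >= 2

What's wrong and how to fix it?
Bug: COUNT(*) cannot appear in WHERE; the per-group count doesn't exist yet

Fix: Use a subquery that GROUPs and filters with HAVING, then count its rows

Corrected query:
SELECT COUNT(*) FROM (SELECT account FROM transactions GROUP BY account HAVING COUNT(*) >= 2)

Result:
COUNT(*)
--------
2       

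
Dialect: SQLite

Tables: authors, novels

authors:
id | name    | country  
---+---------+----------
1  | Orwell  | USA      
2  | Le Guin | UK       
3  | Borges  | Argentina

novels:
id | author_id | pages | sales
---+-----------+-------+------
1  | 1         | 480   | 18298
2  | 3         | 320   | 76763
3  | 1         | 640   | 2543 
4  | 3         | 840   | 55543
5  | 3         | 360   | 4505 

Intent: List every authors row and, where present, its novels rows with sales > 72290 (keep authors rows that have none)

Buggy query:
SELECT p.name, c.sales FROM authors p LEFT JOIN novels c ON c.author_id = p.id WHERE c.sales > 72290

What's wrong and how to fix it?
Bug: Filtering c.sales in WHERE discards the NULL rows produced by LEFT JOIN, turning it into an inner join

Fix: Move the right-table condition into the ON clause so unmatched parents are kept

Corrected query:
SELECT p.name, c.sales FROM authors p LEFT JOIN novels c ON c.author_id = p.id AND c.sales > 72290

Result:
name    | sales
--------+------
Orwell  | NULL 
Le Guin | NULL 
Borges  | 76763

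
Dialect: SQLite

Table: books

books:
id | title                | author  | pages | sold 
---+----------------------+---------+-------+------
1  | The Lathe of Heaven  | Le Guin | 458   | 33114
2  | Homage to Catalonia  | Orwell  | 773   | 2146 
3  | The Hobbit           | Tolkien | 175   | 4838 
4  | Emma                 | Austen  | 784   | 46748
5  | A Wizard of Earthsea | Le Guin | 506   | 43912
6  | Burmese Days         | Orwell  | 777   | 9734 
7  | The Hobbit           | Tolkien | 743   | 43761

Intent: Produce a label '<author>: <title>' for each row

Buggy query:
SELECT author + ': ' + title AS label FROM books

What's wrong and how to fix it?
Bug: '+' is numeric addition; on text columns SQLite converts them to 0 instead of concatenating

Fix: Replace + with || to concatenate text

Corrected query:
SELECT author || ': ' || title AS label FROM books

Result:
label                        
-----------------------------
Le Guin: The Lathe of Heaven 
Orwell: Homage to Catalonia  
Tolkien: The Hobbit          
Austen: Emma                 
Le Guin: A Wizard of Earthsea
Orwell: Burmese Days         
Tolkien: The Hobbit          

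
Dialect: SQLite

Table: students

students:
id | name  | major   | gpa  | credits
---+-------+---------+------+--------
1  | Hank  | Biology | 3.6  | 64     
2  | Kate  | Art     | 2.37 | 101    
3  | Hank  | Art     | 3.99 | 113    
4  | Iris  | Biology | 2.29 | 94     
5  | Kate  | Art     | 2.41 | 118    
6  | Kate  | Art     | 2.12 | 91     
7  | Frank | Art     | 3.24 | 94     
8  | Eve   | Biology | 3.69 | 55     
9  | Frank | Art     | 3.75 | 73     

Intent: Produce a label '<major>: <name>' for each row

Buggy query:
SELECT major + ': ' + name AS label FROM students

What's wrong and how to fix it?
Bug: '+' is numeric addition; on text columns SQLite converts them to 0 instead of concatenating

Fix: Replace + with || to concatenate text

Corrected query:
SELECT major || ': ' || name AS label FROM students

Result:
label        
-------------
Biology: Hank
Art: Kate    
Art: Hank    
Biology: Iris
Art: Kate    
Art: Kate    
Art: Frank   
Biology: Eve 
Art: Frank   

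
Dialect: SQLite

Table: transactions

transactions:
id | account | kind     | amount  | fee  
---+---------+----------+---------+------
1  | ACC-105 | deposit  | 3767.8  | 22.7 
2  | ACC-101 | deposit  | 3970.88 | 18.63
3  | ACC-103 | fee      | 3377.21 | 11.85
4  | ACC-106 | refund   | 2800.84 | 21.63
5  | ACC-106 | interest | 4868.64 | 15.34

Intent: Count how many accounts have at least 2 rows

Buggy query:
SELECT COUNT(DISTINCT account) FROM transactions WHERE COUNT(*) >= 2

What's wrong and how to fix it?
Bug: COUNT(*) cannot appear in WHERE; the per-group count doesn't exist yet

Fix: Group first with HAVING COUNT(*) >= 2, then COUNT the resulting groups

Corrected query:
SELECT COUNT(*) FROM (SELECT account FROM transactions GROUP BY account HAVING COUNT(*) >= 2)

Result:
COUNT(*)
--------
1       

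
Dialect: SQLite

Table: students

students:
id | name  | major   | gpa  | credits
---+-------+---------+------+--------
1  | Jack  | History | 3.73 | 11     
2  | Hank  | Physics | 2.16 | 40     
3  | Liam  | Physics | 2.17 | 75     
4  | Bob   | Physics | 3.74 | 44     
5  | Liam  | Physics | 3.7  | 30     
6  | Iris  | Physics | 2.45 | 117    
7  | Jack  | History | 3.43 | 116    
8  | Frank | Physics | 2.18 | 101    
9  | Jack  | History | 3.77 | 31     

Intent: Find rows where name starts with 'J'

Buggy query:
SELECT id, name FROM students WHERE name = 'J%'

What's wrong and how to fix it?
Bug: Wildcards only work with LIKE; '=' treats '%' as a literal character

Fix: Replace '=' with LIKE so 'J%' is treated as a pattern

Corrected query:
SELECT id, name FROM students WHERE name LIKE 'J%'

Result:
id | name
---+-----
1  | Jack
7  | Jack
9  | Jack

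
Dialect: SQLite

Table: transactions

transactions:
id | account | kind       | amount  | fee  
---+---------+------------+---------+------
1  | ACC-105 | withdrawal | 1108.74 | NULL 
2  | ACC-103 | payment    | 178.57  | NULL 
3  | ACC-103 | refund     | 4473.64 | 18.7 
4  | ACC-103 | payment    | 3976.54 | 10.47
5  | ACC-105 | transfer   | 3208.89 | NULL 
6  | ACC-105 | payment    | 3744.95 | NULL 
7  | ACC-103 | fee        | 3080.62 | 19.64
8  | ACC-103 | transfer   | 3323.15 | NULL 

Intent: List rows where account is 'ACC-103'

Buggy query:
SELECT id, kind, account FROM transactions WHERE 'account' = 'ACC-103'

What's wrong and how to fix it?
Bug: Single quotes denote string literals in SQL; the column name is being compared as a constant string

Fix: Remove the quotes around the column name (or use double quotes for an identifier)

Corrected query:
SELECT id, kind, account FROM transactions WHERE account = 'ACC-103'

Result:
id | kind     | account
---+----------+--------
2  | payment  | ACC-103
3  | refund   | ACC-103
4  | payment  | ACC-103
7  | fee      | ACC-103
8  | transfer | ACC-103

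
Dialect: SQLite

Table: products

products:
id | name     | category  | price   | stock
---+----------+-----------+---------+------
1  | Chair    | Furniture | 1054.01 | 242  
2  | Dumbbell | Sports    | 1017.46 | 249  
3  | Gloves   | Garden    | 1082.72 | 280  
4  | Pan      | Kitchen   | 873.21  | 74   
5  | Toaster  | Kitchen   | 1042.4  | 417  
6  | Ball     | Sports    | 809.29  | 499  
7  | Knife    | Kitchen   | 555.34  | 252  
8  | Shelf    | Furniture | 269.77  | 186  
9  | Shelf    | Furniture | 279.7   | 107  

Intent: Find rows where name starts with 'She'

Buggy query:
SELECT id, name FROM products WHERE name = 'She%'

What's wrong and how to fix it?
Bug: '=' compares the literal string including the % character; pattern matching needs LIKE

Fix: Use LIKE for wildcard pattern matching

Corrected query:
SELECT id, name FROM products WHERE name LIKE 'She%'

Result:
id | name 
---+------
8  | Shelf
9  | Shelf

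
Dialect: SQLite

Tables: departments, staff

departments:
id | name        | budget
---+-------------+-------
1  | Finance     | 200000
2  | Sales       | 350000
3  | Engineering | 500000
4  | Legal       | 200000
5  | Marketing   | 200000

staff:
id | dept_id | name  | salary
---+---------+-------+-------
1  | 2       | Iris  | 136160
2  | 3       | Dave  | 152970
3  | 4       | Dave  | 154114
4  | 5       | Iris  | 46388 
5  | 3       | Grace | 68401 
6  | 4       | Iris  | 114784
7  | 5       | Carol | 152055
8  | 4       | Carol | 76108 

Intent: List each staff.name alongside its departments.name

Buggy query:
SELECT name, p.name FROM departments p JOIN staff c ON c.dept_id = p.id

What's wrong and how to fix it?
Bug: 'name' exists in both joined tables, so the database can't tell which one is meant

Fix: Qualify the column with its table alias (c.name)

Corrected query:
SELECT c.name, p.name FROM departments p JOIN staff c ON c.dept_id = p.id

Result:
name  | name       
------+------------
Iris  | Sales      
Dave  | Engineering
Dave  | Legal      
Iris  | Marketing  
Grace | Engineering
Iris  | Legal      
Carol | Marketing  
Carol | Legal      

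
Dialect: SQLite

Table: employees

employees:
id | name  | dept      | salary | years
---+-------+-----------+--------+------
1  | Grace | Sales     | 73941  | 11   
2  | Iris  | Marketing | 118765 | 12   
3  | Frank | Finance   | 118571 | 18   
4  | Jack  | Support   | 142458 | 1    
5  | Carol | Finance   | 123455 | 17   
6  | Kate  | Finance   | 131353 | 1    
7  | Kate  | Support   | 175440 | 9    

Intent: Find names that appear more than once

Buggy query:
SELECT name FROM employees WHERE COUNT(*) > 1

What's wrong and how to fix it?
Bug: COUNT(*) is an aggregate and cannot be used in WHERE

Fix: Group first, then use HAVING for the count condition

Corrected query:
SELECT name FROM employees GROUP BY name HAVING COUNT(*) > 1

Result:
name
----
Kate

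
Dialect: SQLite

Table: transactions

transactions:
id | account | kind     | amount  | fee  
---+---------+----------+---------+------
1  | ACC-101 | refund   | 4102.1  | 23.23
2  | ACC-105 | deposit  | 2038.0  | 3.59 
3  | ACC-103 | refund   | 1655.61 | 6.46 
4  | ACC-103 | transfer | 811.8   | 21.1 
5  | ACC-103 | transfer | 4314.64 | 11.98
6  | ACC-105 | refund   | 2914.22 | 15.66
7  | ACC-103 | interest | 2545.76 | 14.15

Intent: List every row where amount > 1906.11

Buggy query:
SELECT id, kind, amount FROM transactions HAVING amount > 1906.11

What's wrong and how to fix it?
Bug: This is a non-aggregate query (no GROUP BY, no aggregates), so in SQLite the HAVING clause is invalid here; a row-level condition belongs in WHERE

Fix: Replace HAVING with WHERE since the condition applies to individual rows

Corrected query:
SELECT id, kind, amount FROM transactions WHERE amount > 1906.11

Result:
id | kind     | amount 
---+----------+--------
1  | refund   | 4102.1 
2  | deposit  | 2038   
5  | transfer | 4314.64
6  | refund   | 2914.22
7  | interest | 2545.76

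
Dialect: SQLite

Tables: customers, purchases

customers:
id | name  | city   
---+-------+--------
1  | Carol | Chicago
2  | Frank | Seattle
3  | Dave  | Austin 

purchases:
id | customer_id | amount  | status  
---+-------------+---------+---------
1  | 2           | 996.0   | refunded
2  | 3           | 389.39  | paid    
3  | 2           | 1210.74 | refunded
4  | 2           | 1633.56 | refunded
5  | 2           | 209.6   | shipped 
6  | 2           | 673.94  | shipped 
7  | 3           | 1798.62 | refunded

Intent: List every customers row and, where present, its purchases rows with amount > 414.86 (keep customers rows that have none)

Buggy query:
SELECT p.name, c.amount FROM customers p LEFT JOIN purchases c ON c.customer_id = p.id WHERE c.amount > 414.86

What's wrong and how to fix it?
Bug: Filtering c.amount in WHERE discards the NULL rows produced by LEFT JOIN, turning it into an inner join

Fix: Put 'c.amount > 414.86' in the JOIN's ON clause instead of WHERE

Corrected query:
SELECT p.name, c.amount FROM customers p LEFT JOIN purchases c ON c.customer_id = p.id AND c.amount > 414.86

Result:
name  | amount 
------+--------
Carol | NULL   
Frank | 673.94 
Frank | 996    
Frank | 1210.74
Frank | 1633.56
Dave  | 1798.62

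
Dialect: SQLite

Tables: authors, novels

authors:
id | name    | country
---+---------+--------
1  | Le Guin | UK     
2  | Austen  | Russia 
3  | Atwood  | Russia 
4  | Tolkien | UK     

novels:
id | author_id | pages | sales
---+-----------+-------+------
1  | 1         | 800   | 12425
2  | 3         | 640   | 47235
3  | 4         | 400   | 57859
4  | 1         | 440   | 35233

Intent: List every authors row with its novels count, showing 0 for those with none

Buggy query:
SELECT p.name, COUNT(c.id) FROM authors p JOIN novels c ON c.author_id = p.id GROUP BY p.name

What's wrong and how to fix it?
Bug: An inner join excludes parents with zero children

Fix: Use LEFT JOIN so parents without children still appear (COUNT(c.id) gives 0)

Corrected query:
SELECT p.name, COUNT(c.id) FROM authors p LEFT JOIN novels c ON c.author_id = p.id GROUP BY p.name

Result:
name    | COUNT(c.id)
--------+------------
Atwood  | 1          
Austen  | 0          
Le Guin | 2          
Tolkien | 1          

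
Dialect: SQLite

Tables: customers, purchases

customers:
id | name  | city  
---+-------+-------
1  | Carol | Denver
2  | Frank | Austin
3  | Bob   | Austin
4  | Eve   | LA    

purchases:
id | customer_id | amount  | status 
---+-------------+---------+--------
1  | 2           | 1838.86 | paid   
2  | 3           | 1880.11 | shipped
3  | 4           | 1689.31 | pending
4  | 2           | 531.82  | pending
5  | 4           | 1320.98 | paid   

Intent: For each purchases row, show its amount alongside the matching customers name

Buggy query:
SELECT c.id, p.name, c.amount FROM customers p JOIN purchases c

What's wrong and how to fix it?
Bug: JOIN with no ON clause produces a cartesian product; every purchases row pairs with every customers row

Fix: Add ON c.customer_id = p.id to the JOIN

Corrected query:
SELECT c.id, p.name, c.amount FROM customers p JOIN purchases c ON c.customer_id = p.id

Result:
id | name  | amount 
---+-------+--------
1  | Frank | 1838.86
2  | Bob   | 1880.11
3  | Eve   | 1689.31
4  | Frank | 531.82 
5  | Eve   | 1320.98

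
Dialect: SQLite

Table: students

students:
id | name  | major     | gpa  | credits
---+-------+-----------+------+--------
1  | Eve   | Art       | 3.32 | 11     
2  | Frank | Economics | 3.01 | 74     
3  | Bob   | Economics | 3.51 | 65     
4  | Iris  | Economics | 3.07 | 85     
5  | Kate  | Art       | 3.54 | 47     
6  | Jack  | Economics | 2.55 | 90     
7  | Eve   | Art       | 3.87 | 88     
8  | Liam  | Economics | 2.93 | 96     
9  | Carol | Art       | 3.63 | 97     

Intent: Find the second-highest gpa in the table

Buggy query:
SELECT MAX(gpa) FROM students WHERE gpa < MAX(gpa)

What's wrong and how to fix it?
Bug: The inner MAX is an aggregate inside WHERE, which is not allowed

Fix: Put the inner MAX in a scalar subquery

Corrected query:
SELECT MAX(gpa) FROM students WHERE gpa < (SELECT MAX(gpa) FROM students)

Result:
MAX(gpa)
--------
3.63    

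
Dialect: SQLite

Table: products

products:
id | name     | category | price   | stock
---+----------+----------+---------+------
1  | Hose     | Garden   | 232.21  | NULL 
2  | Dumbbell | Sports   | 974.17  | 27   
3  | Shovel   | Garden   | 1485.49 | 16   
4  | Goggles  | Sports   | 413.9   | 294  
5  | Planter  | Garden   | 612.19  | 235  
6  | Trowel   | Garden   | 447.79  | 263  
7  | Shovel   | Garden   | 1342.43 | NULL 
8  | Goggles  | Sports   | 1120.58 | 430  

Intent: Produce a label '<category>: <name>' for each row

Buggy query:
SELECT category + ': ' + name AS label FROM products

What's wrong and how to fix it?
Bug: SQLite uses || for string concatenation; + coerces text to numbers (yielding 0)

Fix: Replace + with || to concatenate text

Corrected query:
SELECT category || ': ' || name AS label FROM products

Result:
label           
----------------
Garden: Hose    
Sports: Dumbbell
Garden: Shovel  
Sports: Goggles 
Garden: Planter 
Garden: Trowel  
Garden: Shovel  
Sports: Goggles 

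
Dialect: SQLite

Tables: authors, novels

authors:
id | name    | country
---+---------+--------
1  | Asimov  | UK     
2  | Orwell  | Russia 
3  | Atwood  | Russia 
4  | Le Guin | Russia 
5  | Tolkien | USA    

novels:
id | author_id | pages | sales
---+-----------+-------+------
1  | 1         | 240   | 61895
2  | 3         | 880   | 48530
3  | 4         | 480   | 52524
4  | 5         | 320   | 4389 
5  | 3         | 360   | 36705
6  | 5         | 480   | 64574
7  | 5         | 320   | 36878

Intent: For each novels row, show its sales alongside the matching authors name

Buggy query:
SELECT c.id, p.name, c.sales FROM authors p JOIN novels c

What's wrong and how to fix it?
Bug: JOIN with no ON clause produces a cartesian product; every novels row pairs with every authors row

Fix: Specify the join condition linking the foreign key to the parent id

Corrected query:
SELECT c.id, p.name, c.sales FROM authors p JOIN novels c ON c.author_id = p.id

Result:
id | name    | sales
---+---------+------
1  | Asimov  | 61895
2  | Atwood  | 48530
3  | Le Guin | 52524
4  | Tolkien | 4389 
5  | Atwood  | 36705
6  | Tolkien | 64574
7  | Tolkien | 36878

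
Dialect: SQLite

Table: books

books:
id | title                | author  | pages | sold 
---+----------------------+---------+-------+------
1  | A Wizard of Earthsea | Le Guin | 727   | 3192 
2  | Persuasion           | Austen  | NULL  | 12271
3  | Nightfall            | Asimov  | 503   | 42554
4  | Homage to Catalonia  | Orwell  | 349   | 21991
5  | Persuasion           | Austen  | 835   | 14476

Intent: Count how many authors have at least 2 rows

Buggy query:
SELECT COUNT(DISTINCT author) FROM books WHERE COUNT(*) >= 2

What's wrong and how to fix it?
Bug: COUNT(*) cannot appear in WHERE; the per-group count doesn't exist yet

Fix: Group first with HAVING COUNT(*) >= 2, then COUNT the resulting groups

Corrected query:
SELECT COUNT(*) FROM (SELECT author FROM books GROUP BY author HAVING COUNT(*) >= 2)

Result:
COUNT(*)
--------
1       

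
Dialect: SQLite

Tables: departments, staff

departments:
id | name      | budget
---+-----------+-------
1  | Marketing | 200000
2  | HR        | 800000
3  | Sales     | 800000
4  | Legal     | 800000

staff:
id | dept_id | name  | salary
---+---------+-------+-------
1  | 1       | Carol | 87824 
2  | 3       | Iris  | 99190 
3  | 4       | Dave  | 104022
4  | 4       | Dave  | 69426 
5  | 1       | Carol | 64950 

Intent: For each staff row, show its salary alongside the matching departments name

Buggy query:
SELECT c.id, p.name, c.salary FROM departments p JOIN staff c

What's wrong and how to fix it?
Bug: JOIN with no ON clause produces a cartesian product; every staff row pairs with every departments row

Fix: Add ON c.dept_id = p.id to the JOIN

Corrected query:
SELECT c.id, p.name, c.salary FROM departments p JOIN staff c ON c.dept_id = p.id

Result:
id | name      | salary
---+-----------+-------
1  | Marketing | 87824 
2  | Sales     | 99190 
3  | Legal     | 104022
4  | Legal     | 69426 
5  | Marketing | 64950 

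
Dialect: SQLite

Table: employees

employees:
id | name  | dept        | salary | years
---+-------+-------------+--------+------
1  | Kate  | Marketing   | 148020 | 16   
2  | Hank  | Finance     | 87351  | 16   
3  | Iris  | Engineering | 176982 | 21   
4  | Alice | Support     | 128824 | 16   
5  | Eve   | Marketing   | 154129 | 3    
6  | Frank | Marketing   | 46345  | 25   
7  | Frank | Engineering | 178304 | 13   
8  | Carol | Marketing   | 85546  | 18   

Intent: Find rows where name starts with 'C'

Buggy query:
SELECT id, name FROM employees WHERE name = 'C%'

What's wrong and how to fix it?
Bug: Wildcards only work with LIKE; '=' treats '%' as a literal character

Fix: Use LIKE for wildcard pattern matching

Corrected query:
SELECT id, name FROM employees WHERE name LIKE 'C%'

Result:
id | name 
---+------
8  | Carol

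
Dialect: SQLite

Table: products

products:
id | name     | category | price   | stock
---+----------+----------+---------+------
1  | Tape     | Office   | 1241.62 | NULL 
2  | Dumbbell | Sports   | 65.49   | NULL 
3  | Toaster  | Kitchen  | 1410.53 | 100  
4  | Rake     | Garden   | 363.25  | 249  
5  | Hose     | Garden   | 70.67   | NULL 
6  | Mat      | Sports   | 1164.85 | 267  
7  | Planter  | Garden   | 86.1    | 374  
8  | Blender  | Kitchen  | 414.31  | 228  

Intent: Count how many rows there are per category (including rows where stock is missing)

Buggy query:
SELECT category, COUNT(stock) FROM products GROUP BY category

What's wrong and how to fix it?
Bug: COUNT(column) counts non-NULL values only; rows with NULL stock aren't counted

Fix: Use COUNT(*) to count all rows regardless of NULL

Corrected query:
SELECT category, COUNT(*) FROM products GROUP BY category

Result:
category | COUNT(*)
---------+---------
Garden   | 3       
Kitchen  | 2       
Office   | 1       
Sports   | 2       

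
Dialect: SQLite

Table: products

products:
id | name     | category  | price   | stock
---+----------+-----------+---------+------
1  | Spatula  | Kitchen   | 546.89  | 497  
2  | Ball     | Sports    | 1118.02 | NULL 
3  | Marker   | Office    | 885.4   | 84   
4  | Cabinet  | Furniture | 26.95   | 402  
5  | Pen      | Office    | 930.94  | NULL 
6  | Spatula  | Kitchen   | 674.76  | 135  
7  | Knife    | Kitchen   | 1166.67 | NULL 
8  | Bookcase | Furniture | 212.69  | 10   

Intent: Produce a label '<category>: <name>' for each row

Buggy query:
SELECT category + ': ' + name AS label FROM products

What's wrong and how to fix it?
Bug: '+' is numeric addition; on text columns SQLite converts them to 0 instead of concatenating

Fix: Use the || operator for string concatenation

Corrected query:
SELECT category || ': ' || name AS label FROM products

Result:
label              
-------------------
Kitchen: Spatula   
Sports: Ball       
Office: Marker     
Furniture: Cabinet 
Office: Pen        
Kitchen: Spatula   
Kitchen: Knife     
Furniture: Bookcase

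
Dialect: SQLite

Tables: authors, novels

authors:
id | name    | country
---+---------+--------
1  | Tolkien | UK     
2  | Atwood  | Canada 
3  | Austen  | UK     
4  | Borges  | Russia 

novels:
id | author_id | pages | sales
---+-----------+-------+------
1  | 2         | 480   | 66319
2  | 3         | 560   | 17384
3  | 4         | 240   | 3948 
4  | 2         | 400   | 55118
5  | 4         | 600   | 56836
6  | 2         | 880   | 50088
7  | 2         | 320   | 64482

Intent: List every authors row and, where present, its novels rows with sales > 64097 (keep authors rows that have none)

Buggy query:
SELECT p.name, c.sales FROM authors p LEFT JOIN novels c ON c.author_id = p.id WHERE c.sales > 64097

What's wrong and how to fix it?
Bug: A WHERE condition on the right-hand table after LEFT JOIN drops unmatched parents

Fix: Put 'c.sales > 64097' in the JOIN's ON clause instead of WHERE

Corrected query:
SELECT p.name, c.sales FROM authors p LEFT JOIN novels c ON c.author_id = p.id AND c.sales > 64097

Result:
name    | sales
--------+------
Tolkien | NULL 
Atwood  | 64482
Atwood  | 66319
Austen  | NULL 
Borges  | NULL 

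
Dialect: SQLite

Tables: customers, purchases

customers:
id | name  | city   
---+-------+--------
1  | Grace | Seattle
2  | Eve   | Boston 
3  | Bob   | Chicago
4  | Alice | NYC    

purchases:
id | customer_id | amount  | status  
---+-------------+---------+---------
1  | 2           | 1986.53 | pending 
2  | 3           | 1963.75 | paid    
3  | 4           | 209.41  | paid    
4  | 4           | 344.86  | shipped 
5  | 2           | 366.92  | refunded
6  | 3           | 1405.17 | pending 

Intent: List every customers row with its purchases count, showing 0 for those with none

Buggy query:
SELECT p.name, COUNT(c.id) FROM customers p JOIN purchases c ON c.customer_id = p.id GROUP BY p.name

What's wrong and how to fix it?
Bug: INNER JOIN drops customers rows that have no matching purchases rows

Fix: Switch to LEFT JOIN to retain unmatched parent rows

Corrected query:
SELECT p.name, COUNT(c.id) FROM customers p LEFT JOIN purchases c ON c.customer_id = p.id GROUP BY p.name

Result:
name  | COUNT(c.id)
------+------------
Alice | 2          
Bob   | 2          
Eve   | 2          
Grace | 0          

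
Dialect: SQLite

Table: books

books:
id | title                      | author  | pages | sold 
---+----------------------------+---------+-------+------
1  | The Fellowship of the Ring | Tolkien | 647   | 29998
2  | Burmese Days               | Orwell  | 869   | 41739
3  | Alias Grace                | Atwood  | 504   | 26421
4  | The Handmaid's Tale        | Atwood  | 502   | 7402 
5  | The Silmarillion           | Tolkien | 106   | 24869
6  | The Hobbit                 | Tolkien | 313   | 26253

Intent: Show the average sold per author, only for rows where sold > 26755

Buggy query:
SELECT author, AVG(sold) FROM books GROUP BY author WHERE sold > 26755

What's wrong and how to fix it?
Bug: Row-level WHERE must come before GROUP BY in the clause order

Fix: Place WHERE between FROM and GROUP BY

Corrected query:
SELECT author, AVG(sold) FROM books WHERE sold > 26755 GROUP BY author

Result:
author  | AVG(sold)
--------+----------
Orwell  | 41739    
Tolkien | 29998    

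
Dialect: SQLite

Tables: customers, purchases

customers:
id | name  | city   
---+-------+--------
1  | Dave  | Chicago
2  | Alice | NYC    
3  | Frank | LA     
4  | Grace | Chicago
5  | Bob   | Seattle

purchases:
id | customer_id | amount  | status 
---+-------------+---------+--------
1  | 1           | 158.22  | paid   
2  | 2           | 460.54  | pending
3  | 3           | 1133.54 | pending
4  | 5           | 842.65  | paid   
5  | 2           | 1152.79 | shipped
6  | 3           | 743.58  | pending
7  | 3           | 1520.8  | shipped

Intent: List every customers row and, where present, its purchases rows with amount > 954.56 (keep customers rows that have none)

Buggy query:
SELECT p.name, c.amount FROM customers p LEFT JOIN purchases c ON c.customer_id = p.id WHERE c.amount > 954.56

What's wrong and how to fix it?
Bug: A WHERE condition on the right-hand table after LEFT JOIN drops unmatched parents

Fix: Move the right-table condition into the ON clause so unmatched parents are kept

Corrected query:
SELECT p.name, c.amount FROM customers p LEFT JOIN purchases c ON c.customer_id = p.id AND c.amount > 954.56

Result:
name  | amount 
------+--------
Dave  | NULL   
Alice | 1152.79
Frank | 1133.54
Frank | 1520.8 
Grace | NULL   
Bob   | NULL   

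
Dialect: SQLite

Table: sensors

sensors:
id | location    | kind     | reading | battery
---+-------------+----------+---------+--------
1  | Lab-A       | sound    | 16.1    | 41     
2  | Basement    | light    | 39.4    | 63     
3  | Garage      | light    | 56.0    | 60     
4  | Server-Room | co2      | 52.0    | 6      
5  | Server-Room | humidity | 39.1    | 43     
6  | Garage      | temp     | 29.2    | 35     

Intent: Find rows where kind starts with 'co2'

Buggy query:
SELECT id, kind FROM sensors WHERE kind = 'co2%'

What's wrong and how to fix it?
Bug: '=' compares the literal string including the % character; pattern matching needs LIKE

Fix: Use LIKE for wildcard pattern matching

Corrected query:
SELECT id, kind FROM sensors WHERE kind LIKE 'co2%'

Result:
id | kind
---+-----
4  | co2 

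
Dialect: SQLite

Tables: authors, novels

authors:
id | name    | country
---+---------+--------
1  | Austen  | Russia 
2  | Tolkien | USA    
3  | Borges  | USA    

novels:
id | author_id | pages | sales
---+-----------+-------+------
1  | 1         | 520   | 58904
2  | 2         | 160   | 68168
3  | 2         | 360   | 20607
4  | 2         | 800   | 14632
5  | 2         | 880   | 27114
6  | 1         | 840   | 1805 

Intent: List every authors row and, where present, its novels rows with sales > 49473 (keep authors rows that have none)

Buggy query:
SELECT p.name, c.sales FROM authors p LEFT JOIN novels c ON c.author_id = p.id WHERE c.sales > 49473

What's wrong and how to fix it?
Bug: A WHERE condition on the right-hand table after LEFT JOIN drops unmatched parents

Fix: Put 'c.sales > 49473' in the JOIN's ON clause instead of WHERE

Corrected query:
SELECT p.name, c.sales FROM authors p LEFT JOIN novels c ON c.author_id = p.id AND c.sales > 49473

Result:
name    | sales
--------+------
Austen  | 58904
Tolkien | 68168
Borges  | NULL 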